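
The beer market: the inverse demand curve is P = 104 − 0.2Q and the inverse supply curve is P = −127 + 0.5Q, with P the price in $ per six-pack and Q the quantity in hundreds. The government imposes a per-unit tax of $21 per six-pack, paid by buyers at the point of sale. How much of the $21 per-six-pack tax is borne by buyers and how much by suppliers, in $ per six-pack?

Rewrite in direct form: Qd = 520 − 5P and Qs = 2P + 254.
Without the tax, 520 − 5P = 2P + 254 gives 7P = 266, so P* = $38 and Q* = 330.
With the tax collected from buyers, demand (in seller-price terms) shifts: Qd = 520 − 5(P + 21).
Solving gives Q = 300 with buyers paying $44 and suppliers receiving $23 (the $21 wedge).
Burden on buyers: $6; on suppliers: $15. (They sum to $21.)
The less price-elastic side of the market bears the larger share of a per-unit tax.

Buyers bear $6 per six-pack; suppliers bear $15 per six-pack.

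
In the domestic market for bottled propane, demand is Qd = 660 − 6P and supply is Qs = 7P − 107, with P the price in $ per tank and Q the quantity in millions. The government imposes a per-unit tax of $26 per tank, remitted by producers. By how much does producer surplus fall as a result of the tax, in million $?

Producer surplus falls by $3168 million.

Before the tax: set 660 − 6P = 7P − 107 → P* = $59, Q* = 306.
With the tax collected from producers, supply shifts: Qs = 7(P − 26) − 107.
New equilibrium: buyers pay $73, producers receive $47, Q = 222. (Wedge: Pb − Ps = 26.)
ΔPS is the trapezoid between Q = 222 and Q = 306 of height $12: ½ · (306 + 222) · 12 = $3168.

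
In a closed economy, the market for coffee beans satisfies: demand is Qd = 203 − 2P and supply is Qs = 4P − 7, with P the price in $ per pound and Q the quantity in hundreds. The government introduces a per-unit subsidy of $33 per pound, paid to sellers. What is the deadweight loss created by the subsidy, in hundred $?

Without the subsidy, 203 − 2P = 4P − 7 gives 6P = 210, so P* = $35 and Q* = 133.
With a per-unit subsidy paid to sellers, each receives P + 33 per unit sold, so supply becomes Qs = 4(P + 33) − 7.
New equilibrium: consumers pay $13, sellers receive $46, Q = 177. (Wedge: Pb − Ps = −33.)
Quantity rises by |ΔQ| = |133 − 177| = 44.
DWL = ½ · t · |ΔQ| = ½ · 33 · 44 = $726.

Deadweight loss = $726 hundred.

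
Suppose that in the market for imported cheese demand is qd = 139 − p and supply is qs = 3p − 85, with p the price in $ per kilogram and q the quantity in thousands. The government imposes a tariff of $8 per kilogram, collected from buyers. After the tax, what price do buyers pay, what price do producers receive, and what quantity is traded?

Buyers pay $62; producers receive $54; quantity = 77.

Without the tax, 139 − p = 3p − 85 gives 4p = 224, so p* = $56 and q* = 83.
With the tax collected from buyers, demand (in seller-price terms) shifts: qd = 139 − (p + 8).
New equilibrium: buyers pay $62, producers receive $54, q = 77. (Wedge: pb − ps = 8.)
The less price-elastic side of the market bears the larger share of a per-unit tax.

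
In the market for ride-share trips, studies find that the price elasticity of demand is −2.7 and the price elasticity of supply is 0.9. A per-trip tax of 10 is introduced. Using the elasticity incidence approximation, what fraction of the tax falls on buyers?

Incidence ratio: buyers' share ≈ εs / (εs + |εd|) = 0.9 / (0.9 + 2.7) = 0.25.
Supply is the less elastic side, so buyers bear the smaller share.

Buyers' share ≈ 0.25.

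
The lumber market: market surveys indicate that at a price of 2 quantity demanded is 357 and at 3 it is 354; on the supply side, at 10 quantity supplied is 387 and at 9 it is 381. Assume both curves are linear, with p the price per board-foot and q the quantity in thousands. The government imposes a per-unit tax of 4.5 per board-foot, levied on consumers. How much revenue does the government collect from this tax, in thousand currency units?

Tax revenue = 1539 thousand.

Demand slope: (354 − 357)/(3 − 2) = -3, so qd = 363 − 3p.
Supply slope: (381 − 387)/(9 − 10) = 6, so qs = 6p + 327.
Before the tax: set 363 − 3p = 6p + 327 → p* = 4, q* = 351.
With the tax collected from consumers, demand (in seller-price terms) shifts: qd = 363 − 3(p + 4.5).
New equilibrium: consumers pay 7, sellers receive 2.5, q = 342. (Wedge: pb − ps = 4.5.)
Revenue = t · Q = 4.5 · 342 = 1539.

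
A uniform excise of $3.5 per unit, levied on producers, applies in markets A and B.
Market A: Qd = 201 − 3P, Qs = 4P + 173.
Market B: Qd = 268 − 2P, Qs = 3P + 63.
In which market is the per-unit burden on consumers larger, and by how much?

Market A: pre-tax P* = $4, Q* = 189; post-tax Q = 183; per-unit burden on consumers = $2.
Market B: pre-tax P* = $41, Q* = 186; post-tax Q = 181.8; per-unit burden on consumers = $2.1.
Difference: $2 vs $2.1 → market B is larger by $0.1.

Market B, by $0.1.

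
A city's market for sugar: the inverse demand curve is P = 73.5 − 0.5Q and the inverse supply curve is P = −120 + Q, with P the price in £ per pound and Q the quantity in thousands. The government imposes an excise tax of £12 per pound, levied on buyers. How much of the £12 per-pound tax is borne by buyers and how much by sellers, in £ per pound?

Buyers bear £4 per pound; sellers bear £8 per pound.

Inverting to Q(P) form: Qd = 147 − 2P; Qs = P + 120.
Before the tax: set 147 − 2P = P + 120 → P* = £9, Q* = 129.
With the tax collected from buyers, demand (in seller-price terms) shifts: Qd = 147 − 2(P + 12).
Solving gives Q = 121 with buyers paying £13 and sellers receiving £1 (the £12 wedge).
Burden on buyers: £4; on sellers: £8. (They sum to £12.)
The less price-elastic side of the market bears the larger share of a per-unit tax.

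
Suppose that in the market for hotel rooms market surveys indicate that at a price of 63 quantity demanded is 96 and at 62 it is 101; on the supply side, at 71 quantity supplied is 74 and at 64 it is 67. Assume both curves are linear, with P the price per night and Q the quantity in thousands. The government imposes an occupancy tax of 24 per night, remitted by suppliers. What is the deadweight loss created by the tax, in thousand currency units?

Deadweight loss = 240 thousand.

Demand slope: (101 − 96)/(62 − 63) = -5, so Qd = 411 − 5P.
Supply slope: (67 − 74)/(64 − 71) = 1, so Qs = P + 3.
Before the tax: set 411 − 5P = P + 3 → P* = 68, Q* = 71.
With the tax collected from suppliers, supply shifts: Qs = (P − 24) + 3.
New equilibrium: buyers pay 72, suppliers receive 48, Q = 51. (Wedge: Pb − Ps = 24.)
Quantity falls by |ΔQ| = |71 − 51| = 20.
DWL = ½ · t · |ΔQ| = ½ · 24 · 20 = 240.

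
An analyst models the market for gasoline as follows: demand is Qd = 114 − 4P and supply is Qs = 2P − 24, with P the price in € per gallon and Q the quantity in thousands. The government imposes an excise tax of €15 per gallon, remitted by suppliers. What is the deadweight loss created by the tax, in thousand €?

Deadweight loss = €150 thousand.

Before the tax: set 114 − 4P = 2P − 24 → P* = €23, Q* = 22.
With the tax collected from suppliers, supply shifts: Qs = 2(P − 15) − 24.
New equilibrium: consumers pay €28, suppliers receive €13, Q = 2. (Wedge: Pb − Ps = 15.)
Quantity falls by |ΔQ| = |22 − 2| = 20.
DWL = ½ · t · |ΔQ| = ½ · 15 · 20 = €150.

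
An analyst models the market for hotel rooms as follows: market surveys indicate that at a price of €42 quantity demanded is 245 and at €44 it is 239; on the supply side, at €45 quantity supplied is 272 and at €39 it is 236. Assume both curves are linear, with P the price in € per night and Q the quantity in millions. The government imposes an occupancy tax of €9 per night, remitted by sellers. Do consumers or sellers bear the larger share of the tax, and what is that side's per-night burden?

Demand slope: (239 − 245)/(44 − 42) = -3, so Qd = 371 − 3P.
Supply slope: (236 − 272)/(39 − 45) = 6, so Qs = 6P + 2.
Without the tax, 371 − 3P = 6P + 2 gives 9P = 369, so P* = €41 and Q* = 248.
With the tax collected from sellers, supply shifts: Qs = 6(P − 9) + 2.
New equilibrium: consumers pay €47, sellers receive €38, Q = 230. (Wedge: Pb − Ps = 9.)
Per-night burden: consumers €6, sellers €3.
Consumers take the larger share because demand is less price-elastic here (demand slope 3 vs supply slope 6).
The less price-elastic side of the market bears the larger share of a per-unit tax.

Consumers bear the larger share: €6 per night.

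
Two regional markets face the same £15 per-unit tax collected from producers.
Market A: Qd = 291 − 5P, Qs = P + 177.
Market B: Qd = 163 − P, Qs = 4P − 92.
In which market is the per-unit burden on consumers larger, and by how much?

Market B, by £9.5.

Market A: pre-tax P* = £19, Q* = 196; post-tax Q = 183.5; per-unit burden on consumers = £2.5.
Market B: pre-tax P* = £51, Q* = 112; post-tax Q = 100; per-unit burden on consumers = £12.
Difference: £2.5 vs £12 → market B is larger by £9.5.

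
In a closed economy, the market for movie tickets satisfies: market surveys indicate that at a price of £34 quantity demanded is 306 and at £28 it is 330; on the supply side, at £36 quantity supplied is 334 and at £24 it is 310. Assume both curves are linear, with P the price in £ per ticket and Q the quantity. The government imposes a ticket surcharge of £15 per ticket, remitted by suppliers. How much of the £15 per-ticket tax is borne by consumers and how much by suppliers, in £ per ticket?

Consumers bear £5 per ticket; suppliers bear £10 per ticket.

Demand slope: (330 − 306)/(28 − 34) = -4, so Qd = 442 − 4P.
Supply slope: (310 − 334)/(24 − 36) = 2, so Qs = 2P + 262.
Without the tax, 442 − 4P = 2P + 262 gives 6P = 180, so P* = £30 and Q* = 322.
With the tax collected from suppliers, supply shifts: Qs = 2(P − 15) + 262.
Solving gives Q = 302 with consumers paying £35 and suppliers receiving £20 (the £15 wedge).
Burden on consumers: £5; on suppliers: £10. (They sum to £15.)
The less price-elastic side of the market bears the larger share of a per-unit tax.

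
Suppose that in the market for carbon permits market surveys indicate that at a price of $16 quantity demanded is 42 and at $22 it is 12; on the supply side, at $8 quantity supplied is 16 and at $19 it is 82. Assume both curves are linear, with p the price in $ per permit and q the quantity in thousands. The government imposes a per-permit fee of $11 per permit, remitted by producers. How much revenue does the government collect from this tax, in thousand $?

Demand slope: (12 − 42)/(22 − 16) = -5, so qd = 122 − 5p.
Supply slope: (82 − 16)/(19 − 8) = 6, so qs = 6p − 32.
Before the tax: set 122 − 5p = 6p − 32 → p* = $14, q* = 52.
With the tax collected from producers, supply shifts: qs = 6(p − 11) − 32.
New equilibrium: consumers pay $20, producers receive $9, q = 22. (Wedge: pb − ps = 11.)
Revenue = t · Q = 11 · 22 = $242.

Tax revenue = $242 thousand.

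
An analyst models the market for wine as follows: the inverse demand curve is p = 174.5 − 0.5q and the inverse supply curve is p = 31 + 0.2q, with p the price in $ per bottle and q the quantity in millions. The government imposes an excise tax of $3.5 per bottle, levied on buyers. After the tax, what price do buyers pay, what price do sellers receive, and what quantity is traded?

Buyers pay $74.5; sellers receive $71; quantity = 200.

Inverting to q(p) form: qd = 349 − 2p; qs = 5p − 155.
Without the tax, 349 − 2p = 5p − 155 gives 7p = 504, so p* = $72 and q* = 205.
With the tax collected from buyers, demand (in seller-price terms) shifts: qd = 349 − 2(p + 3.5).
Solving gives q = 200 with buyers paying $74.5 and sellers receiving $71 (the $3.5 wedge).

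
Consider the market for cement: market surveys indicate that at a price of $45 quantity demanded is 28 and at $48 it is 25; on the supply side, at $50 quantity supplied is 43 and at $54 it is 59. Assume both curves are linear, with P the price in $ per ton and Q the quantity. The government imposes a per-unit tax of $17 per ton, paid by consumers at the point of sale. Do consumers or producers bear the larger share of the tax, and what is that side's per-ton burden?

Demand slope: (25 − 28)/(48 − 45) = -1, so Qd = 73 − P.
Supply slope: (59 − 43)/(54 − 50) = 4, so Qs = 4P − 157.
Before the tax: set 73 − P = 4P − 157 → P* = $46, Q* = 27.
With the tax collected from consumers, demand (in seller-price terms) shifts: Qd = 73 − (P + 17).
New equilibrium: consumers pay $59.6, producers receive $42.6, Q = 13.4. (Wedge: Pb − Ps = 17.)
Per-ton burden: consumers $13.6, producers $3.4.
Consumers take the larger share because demand is less price-elastic here (demand slope 1 vs supply slope 4).
The less price-elastic side of the market bears the larger share of a per-unit tax.

Consumers bear the larger share: $13.6 per ton.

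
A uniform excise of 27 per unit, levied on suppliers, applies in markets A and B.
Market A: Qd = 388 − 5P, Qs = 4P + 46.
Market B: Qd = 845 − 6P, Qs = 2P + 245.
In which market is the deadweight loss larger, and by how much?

Market A, by 263.25.

Market A: pre-tax P* = 38, Q* = 198; post-tax Q = 138; deadweight loss = 810.
Market B: pre-tax P* = 75, Q* = 395; post-tax Q = 354.5; deadweight loss = 546.75.
Difference: 810 vs 546.75 → market A is larger by 263.25.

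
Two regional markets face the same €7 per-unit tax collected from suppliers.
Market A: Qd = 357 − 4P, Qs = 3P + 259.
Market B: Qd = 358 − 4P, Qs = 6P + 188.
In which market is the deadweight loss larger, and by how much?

Market B, by €16.8.

Market A: pre-tax P* = €14, Q* = 301; post-tax Q = 289; deadweight loss = €42.
Market B: pre-tax P* = €17, Q* = 290; post-tax Q = 273.2; deadweight loss = €58.8.
Difference: €42 vs €58.8 → market B is larger by €16.8.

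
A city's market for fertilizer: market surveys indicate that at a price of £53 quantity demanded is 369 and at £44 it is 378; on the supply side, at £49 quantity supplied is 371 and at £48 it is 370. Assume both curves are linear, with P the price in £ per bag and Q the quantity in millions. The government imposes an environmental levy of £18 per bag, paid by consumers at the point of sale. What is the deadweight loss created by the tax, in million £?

Deadweight loss = £81 million.

Demand slope: (378 − 369)/(44 − 53) = -1, so Qd = 422 − P.
Supply slope: (370 − 371)/(48 − 49) = 1, so Qs = P + 322.
Before the tax: set 422 − P = P + 322 → P* = £50, Q* = 372.
With the tax collected from consumers, demand (in seller-price terms) shifts: Qd = 422 − (P + 18).
Solving gives Q = 363 with consumers paying £59 and sellers receiving £41 (the £18 wedge).
Quantity falls by |ΔQ| = |372 − 363| = 9.
DWL = ½ · t · |ΔQ| = ½ · 18 · 9 = £81.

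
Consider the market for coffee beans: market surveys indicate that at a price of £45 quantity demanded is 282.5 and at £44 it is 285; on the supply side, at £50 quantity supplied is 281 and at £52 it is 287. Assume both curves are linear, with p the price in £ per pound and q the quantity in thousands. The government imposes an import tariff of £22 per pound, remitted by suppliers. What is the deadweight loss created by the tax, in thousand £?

Demand slope: (285 − 282.5)/(44 − 45) = -2.5, so qd = 395 − 2.5p.
Supply slope: (287 − 281)/(52 − 50) = 3, so qs = 3p + 131.
Before the tax: set 395 − 2.5p = 3p + 131 → p* = £48, q* = 275.
With the tax collected from suppliers, supply shifts: qs = 3(p − 22) + 131.
New equilibrium: buyers pay £60, suppliers receive £38, q = 245. (Wedge: pb − ps = 22.)
Quantity falls by |ΔQ| = |275 − 245| = 30.
DWL = ½ · t · |ΔQ| = ½ · 22 · 30 = £330.

Deadweight loss = £330 thousand.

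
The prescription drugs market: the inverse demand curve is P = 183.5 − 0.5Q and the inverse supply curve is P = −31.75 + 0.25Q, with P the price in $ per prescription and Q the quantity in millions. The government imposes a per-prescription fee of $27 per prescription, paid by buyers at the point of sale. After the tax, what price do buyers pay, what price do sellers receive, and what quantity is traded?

Buyers pay $58; sellers receive $31; quantity = 251.

Inverting to Q(P) form: Qd = 367 − 2P; Qs = 4P + 127.
Without the tax, 367 − 2P = 4P + 127 gives 6P = 240, so P* = $40 and Q* = 287.
With the tax collected from buyers, demand (in seller-price terms) shifts: Qd = 367 − 2(P + 27).
New equilibrium: buyers pay $58, sellers receive $31, Q = 251. (Wedge: Pb − Ps = 27.)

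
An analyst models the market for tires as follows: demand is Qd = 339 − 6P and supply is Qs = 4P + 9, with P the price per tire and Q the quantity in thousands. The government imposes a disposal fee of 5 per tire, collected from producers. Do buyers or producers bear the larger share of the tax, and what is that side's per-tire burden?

Without the tax, 339 − 6P = 4P + 9 gives 10P = 330, so P* = 33 and Q* = 141.
With the tax collected from producers, supply shifts: Qs = 4(P − 5) + 9.
Solving gives Q = 129 with buyers paying 35 and producers receiving 30 (the 5 wedge).
Per-tire burden: buyers 2, producers 3.
Producers take the larger share because supply is less price-elastic here (demand slope 6 vs supply slope 4).

Producers bear the larger share: 3 per tire.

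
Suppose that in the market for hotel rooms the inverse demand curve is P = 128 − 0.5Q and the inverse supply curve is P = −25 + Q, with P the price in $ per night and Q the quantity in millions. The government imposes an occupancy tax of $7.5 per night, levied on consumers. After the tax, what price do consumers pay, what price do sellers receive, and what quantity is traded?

Inverting to Q(P) form: Qd = 256 − 2P; Qs = P + 25.
Without the tax, 256 − 2P = P + 25 gives 3P = 231, so P* = $77 and Q* = 102.
With the tax collected from consumers, demand (in seller-price terms) shifts: Qd = 256 − 2(P + 7.5).
New equilibrium: consumers pay $79.5, sellers receive $72, Q = 97. (Wedge: Pb − Ps = 7.5.)
The less price-elastic side of the market bears the larger share of a per-unit tax.

Consumers pay $79.5; sellers receive $72; quantity = 97.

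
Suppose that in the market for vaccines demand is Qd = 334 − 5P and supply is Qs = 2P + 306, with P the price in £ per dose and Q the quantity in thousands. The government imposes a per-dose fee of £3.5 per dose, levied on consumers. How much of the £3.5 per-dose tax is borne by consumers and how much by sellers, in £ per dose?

Consumers bear £1 per dose; sellers bear £2.5 per dose.

Without the tax, 334 − 5P = 2P + 306 gives 7P = 28, so P* = £4 and Q* = 314.
With the tax collected from consumers, demand (in seller-price terms) shifts: Qd = 334 − 5(P + 3.5).
New equilibrium: consumers pay £5, sellers receive £1.5, Q = 309. (Wedge: Pb − Ps = 3.5.)
Burden on consumers: £1; on sellers: £2.5. (They sum to £3.5.)
The less price-elastic side of the market bears the larger share of a per-unit tax.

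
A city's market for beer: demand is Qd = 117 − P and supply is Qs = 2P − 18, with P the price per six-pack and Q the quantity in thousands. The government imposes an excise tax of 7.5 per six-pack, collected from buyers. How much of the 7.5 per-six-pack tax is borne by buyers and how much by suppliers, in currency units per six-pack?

Buyers bear 5 per six-pack; suppliers bear 2.5 per six-pack.

Before the tax: set 117 − P = 2P − 18 → P* = 45, Q* = 72.
With the tax collected from buyers, demand (in seller-price terms) shifts: Qd = 117 − (P + 7.5).
New equilibrium: buyers pay 50, suppliers receive 42.5, Q = 67. (Wedge: Pb − Ps = 7.5.)
Burden on buyers: 5; on suppliers: 2.5. (They sum to 7.5.)
The less price-elastic side of the market bears the larger share of a per-unit tax.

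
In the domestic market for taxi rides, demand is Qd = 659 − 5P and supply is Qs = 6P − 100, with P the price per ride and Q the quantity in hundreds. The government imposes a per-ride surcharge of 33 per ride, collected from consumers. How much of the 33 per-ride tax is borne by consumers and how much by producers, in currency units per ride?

Consumers bear 18 per ride; producers bear 15 per ride.

Without the tax, 659 − 5P = 6P − 100 gives 11P = 759, so P* = 69 and Q* = 314.
With the tax collected from consumers, demand (in seller-price terms) shifts: Qd = 659 − 5(P + 33).
Solving gives Q = 224 with consumers paying 87 and producers receiving 54 (the 33 wedge).
Burden on consumers: 18; on producers: 15. (They sum to 33.)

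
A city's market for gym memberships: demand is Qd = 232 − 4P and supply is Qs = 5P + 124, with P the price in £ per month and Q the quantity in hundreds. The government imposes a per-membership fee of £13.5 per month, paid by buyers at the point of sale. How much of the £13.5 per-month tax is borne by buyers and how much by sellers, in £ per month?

Buyers bear £7.5 per month; sellers bear £6 per month.

Without the tax, 232 − 4P = 5P + 124 gives 9P = 108, so P* = £12 and Q* = 184.
With the tax collected from buyers, demand (in seller-price terms) shifts: Qd = 232 − 4(P + 13.5).
New equilibrium: buyers pay £19.5, sellers receive £6, Q = 154. (Wedge: Pb − Ps = 13.5.)
Burden on buyers: £7.5; on sellers: £6. (They sum to £13.5.)
The less price-elastic side of the market bears the larger share of a per-unit tax.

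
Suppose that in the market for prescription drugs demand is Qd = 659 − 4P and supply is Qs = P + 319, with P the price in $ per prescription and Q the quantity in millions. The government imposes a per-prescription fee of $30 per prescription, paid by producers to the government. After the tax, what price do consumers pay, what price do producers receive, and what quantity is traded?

Without the tax, 659 − 4P = P + 319 gives 5P = 340, so P* = $68 and Q* = 387.
With the tax collected from producers, supply shifts: Qs = (P − 30) + 319.
New equilibrium: consumers pay $74, producers receive $44, Q = 363. (Wedge: Pb − Ps = 30.)

Consumers pay $74; producers receive $44; quantity = 363.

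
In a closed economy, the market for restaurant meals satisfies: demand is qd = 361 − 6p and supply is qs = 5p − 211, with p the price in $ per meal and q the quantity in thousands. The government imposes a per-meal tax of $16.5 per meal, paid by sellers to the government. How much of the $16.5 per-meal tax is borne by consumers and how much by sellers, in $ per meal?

Before the tax: set 361 − 6p = 5p − 211 → p* = $52, q* = 49.
With the tax collected from sellers, supply shifts: qs = 5(p − 16.5) − 211.
New equilibrium: consumers pay $59.5, sellers receive $43, q = 4. (Wedge: pb − ps = 16.5.)
Burden on consumers: $7.5; on sellers: $9. (They sum to $16.5.)
The less price-elastic side of the market bears the larger share of a per-unit tax.

Consumers bear $7.5 per meal; sellers bear $9 per meal.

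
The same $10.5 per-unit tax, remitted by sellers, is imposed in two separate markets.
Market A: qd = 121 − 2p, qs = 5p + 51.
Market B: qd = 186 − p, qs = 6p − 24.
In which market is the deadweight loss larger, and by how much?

Market A, by $31.5.

Market A: pre-tax p* = $10, q* = 101; post-tax q = 86; deadweight loss = $78.75.
Market B: pre-tax p* = $30, q* = 156; post-tax q = 147; deadweight loss = $47.25.
Difference: $78.75 vs $47.25 → market A is larger by $31.5.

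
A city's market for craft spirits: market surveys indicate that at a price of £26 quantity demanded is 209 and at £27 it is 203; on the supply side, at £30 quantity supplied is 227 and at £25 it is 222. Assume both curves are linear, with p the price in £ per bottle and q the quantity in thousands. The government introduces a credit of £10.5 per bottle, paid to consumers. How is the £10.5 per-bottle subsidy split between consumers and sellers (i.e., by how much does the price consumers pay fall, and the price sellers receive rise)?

Demand slope: (203 − 209)/(27 − 26) = -6, so qd = 365 − 6p.
Supply slope: (222 − 227)/(25 − 30) = 1, so qs = p + 197.
Before the subsidy: set 365 − 6p = p + 197 → p* = £24, q* = 221.
With a per-unit subsidy paid to consumers, each effectively pays p − 10.5, so demand becomes qd = 365 − 6(p − 10.5).
New equilibrium: consumers pay £22.5, sellers receive £33, q = 230. (Wedge: pb − ps = −10.5.)
Gain to consumers: £1.5; to sellers: £9. (They sum to £10.5.)

Consumers gain £1.5 per bottle; sellers gain £9 per bottle.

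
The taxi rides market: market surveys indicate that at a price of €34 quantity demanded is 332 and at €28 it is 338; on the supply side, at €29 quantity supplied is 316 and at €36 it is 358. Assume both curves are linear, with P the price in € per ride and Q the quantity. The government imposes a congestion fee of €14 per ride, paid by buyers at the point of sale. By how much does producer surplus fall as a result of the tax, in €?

Demand slope: (338 − 332)/(28 − 34) = -1, so Qd = 366 − P.
Supply slope: (358 − 316)/(36 − 29) = 6, so Qs = 6P + 142.
Without the tax, 366 − P = 6P + 142 gives 7P = 224, so P* = €32 and Q* = 334.
With the tax collected from buyers, demand (in seller-price terms) shifts: Qd = 366 − (P + 14).
New equilibrium: buyers pay €44, suppliers receive €30, Q = 322. (Wedge: Pb − Ps = 14.)
ΔPS is the trapezoid between Q = 322 and Q = 334 of height €2: ½ · (334 + 322) · 2 = €656.

Producer surplus falls by €656.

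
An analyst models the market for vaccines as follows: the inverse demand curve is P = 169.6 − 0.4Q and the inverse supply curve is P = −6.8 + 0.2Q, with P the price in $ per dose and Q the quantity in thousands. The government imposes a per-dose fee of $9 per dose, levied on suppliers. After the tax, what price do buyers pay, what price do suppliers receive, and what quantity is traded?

Buyers pay $58; suppliers receive $49; quantity = 279.

Rewrite in direct form: Qd = 424 − 2.5P and Qs = 5P + 34.
Without the tax, 424 − 2.5P = 5P + 34 gives 7.5P = 390, so P* = $52 and Q* = 294.
With the tax collected from suppliers, supply shifts: Qs = 5(P − 9) + 34.
Solving gives Q = 279 with buyers paying $58 and suppliers receiving $49 (the $9 wedge).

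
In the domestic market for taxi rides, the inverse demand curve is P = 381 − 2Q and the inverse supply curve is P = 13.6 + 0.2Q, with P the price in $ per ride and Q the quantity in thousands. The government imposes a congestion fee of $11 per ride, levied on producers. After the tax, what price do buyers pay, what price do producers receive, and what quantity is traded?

Inverting to Q(P) form: Qd = 190.5 − 0.5P; Qs = 5P − 68.
Before the tax: set 190.5 − 0.5P = 5P − 68 → P* = $47, Q* = 167.
With the tax collected from producers, supply shifts: Qs = 5(P − 11) − 68.
Solving gives Q = 162 with buyers paying $57 and producers receiving $46 (the $11 wedge).
The less price-elastic side of the market bears the larger share of a per-unit tax.

Buyers pay $57; producers receive $46; quantity = 162.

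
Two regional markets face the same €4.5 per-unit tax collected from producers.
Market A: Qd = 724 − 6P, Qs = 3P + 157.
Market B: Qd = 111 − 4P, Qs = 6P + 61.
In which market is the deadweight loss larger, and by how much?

Market B, by €4.05.

Market A: pre-tax P* = €63, Q* = 346; post-tax Q = 337; deadweight loss = €20.25.
Market B: pre-tax P* = €5, Q* = 91; post-tax Q = 80.2; deadweight loss = €24.3.
Difference: €20.25 vs €24.3 → market B is larger by €4.05.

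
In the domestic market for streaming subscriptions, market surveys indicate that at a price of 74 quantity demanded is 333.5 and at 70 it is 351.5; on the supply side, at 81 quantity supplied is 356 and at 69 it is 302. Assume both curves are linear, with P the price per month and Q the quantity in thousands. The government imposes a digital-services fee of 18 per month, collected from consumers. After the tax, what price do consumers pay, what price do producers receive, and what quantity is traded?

Demand slope: (351.5 − 333.5)/(70 − 74) = -4.5, so Qd = 666.5 − 4.5P.
Supply slope: (302 − 356)/(69 − 81) = 4.5, so Qs = 4.5P − 8.5.
Without the tax, 666.5 − 4.5P = 4.5P − 8.5 gives 9P = 675, so P* = 75 and Q* = 329.
With the tax collected from consumers, demand (in seller-price terms) shifts: Qd = 666.5 − 4.5(P + 18).
New equilibrium: consumers pay 84, producers receive 66, Q = 288.5. (Wedge: Pb − Ps = 18.)

Consumers pay 84; producers receive 66; quantity = 288.5.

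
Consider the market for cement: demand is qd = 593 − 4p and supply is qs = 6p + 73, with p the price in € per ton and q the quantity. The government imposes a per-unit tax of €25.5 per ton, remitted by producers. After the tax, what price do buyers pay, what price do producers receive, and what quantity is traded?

Buyers pay €67.3; producers receive €41.8; quantity = 323.8.

Without the tax, 593 − 4p = 6p + 73 gives 10p = 520, so p* = €52 and q* = 385.
With the tax collected from producers, supply shifts: qs = 6(p − 25.5) + 73.
New equilibrium: buyers pay €67.3, producers receive €41.8, q = 323.8. (Wedge: pb − ps = 25.5.)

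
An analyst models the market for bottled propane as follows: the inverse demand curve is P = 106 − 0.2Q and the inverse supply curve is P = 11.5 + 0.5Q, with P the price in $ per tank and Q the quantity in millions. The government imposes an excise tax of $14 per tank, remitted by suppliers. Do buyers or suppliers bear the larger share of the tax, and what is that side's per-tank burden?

Suppliers bear the larger share: $10 per tank.

Rewrite in direct form: Qd = 530 − 5P and Qs = 2P − 23.
Without the tax, 530 − 5P = 2P − 23 gives 7P = 553, so P* = $79 and Q* = 135.
With the tax collected from suppliers, supply shifts: Qs = 2(P − 14) − 23.
Solving gives Q = 115 with buyers paying $83 and suppliers receiving $69 (the $14 wedge).
Per-tank burden: buyers $4, suppliers $10.
Suppliers take the larger share because supply is less price-elastic here (demand slope 5 vs supply slope 2).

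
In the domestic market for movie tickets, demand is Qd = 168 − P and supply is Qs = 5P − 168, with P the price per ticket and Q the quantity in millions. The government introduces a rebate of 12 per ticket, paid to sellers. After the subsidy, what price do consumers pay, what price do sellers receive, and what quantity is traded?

Before the subsidy: set 168 − P = 5P − 168 → P* = 56, Q* = 112.
With a per-unit subsidy paid to sellers, each receives P + 12 per unit sold, so supply becomes Qs = 5(P + 12) − 168.
Solving gives Q = 122 with consumers paying 46 and sellers receiving 58 (the 12 wedge).

Consumers pay 46; sellers receive 58; quantity = 122.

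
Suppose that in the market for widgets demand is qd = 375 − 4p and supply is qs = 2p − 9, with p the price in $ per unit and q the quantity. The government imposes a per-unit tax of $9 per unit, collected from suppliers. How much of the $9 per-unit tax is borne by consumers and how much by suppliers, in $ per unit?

Without the tax, 375 − 4p = 2p − 9 gives 6p = 384, so p* = $64 and q* = 119.
With the tax collected from suppliers, supply shifts: qs = 2(p − 9) − 9.
Solving gives q = 107 with consumers paying $67 and suppliers receiving $58 (the $9 wedge).
Burden on consumers: $3; on suppliers: $6. (They sum to $9.)
The less price-elastic side of the market bears the larger share of a per-unit tax.

Consumers bear $3 per unit; suppliers bear $6 per unit.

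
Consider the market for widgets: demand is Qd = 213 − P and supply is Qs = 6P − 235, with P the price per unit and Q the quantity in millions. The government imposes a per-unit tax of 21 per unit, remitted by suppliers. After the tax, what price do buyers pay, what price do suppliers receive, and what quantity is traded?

Without the tax, 213 − P = 6P − 235 gives 7P = 448, so P* = 64 and Q* = 149.
With the tax collected from suppliers, supply shifts: Qs = 6(P − 21) − 235.
New equilibrium: buyers pay 82, suppliers receive 61, Q = 131. (Wedge: Pb − Ps = 21.)
The less price-elastic side of the market bears the larger share of a per-unit tax.

Buyers pay 82; suppliers receive 61; quantity = 131.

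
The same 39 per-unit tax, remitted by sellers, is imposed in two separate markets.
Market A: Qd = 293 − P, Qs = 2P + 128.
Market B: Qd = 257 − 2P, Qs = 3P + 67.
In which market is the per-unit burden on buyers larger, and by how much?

Market A: pre-tax P* = 55, Q* = 238; post-tax Q = 212; per-unit burden on buyers = 26.
Market B: pre-tax P* = 38, Q* = 181; post-tax Q = 134.2; per-unit burden on buyers = 23.4.
Difference: 26 vs 23.4 → market A is larger by 2.6.

Market A, by 2.6.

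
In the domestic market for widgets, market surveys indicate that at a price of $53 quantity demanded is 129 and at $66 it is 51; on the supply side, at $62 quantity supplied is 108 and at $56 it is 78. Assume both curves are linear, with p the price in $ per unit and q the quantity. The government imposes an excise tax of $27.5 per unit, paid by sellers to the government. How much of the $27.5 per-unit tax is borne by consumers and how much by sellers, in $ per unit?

Demand slope: (51 − 129)/(66 − 53) = -6, so qd = 447 − 6p.
Supply slope: (78 − 108)/(56 − 62) = 5, so qs = 5p − 202.
Without the tax, 447 − 6p = 5p − 202 gives 11p = 649, so p* = $59 and q* = 93.
With the tax collected from sellers, supply shifts: qs = 5(p − 27.5) − 202.
New equilibrium: consumers pay $71.5, sellers receive $44, q = 18. (Wedge: pb − ps = 27.5.)
Burden on consumers: $12.5; on sellers: $15. (They sum to $27.5.)
The less price-elastic side of the market bears the larger share of a per-unit tax.

Consumers bear $12.5 per unit; sellers bear $15 per unit.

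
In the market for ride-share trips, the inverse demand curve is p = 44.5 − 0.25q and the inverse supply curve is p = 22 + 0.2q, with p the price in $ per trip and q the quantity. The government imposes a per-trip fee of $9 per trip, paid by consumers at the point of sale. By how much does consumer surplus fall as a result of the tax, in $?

Consumer surplus falls by $200.

Rewrite in direct form: qd = 178 − 4p and qs = 5p − 110.
Without the tax, 178 − 4p = 5p − 110 gives 9p = 288, so p* = $32 and q* = 50.
With the tax collected from consumers, demand (in seller-price terms) shifts: qd = 178 − 4(p + 9).
New equilibrium: consumers pay $37, sellers receive $28, q = 30. (Wedge: pb − ps = 9.)
ΔCS is the trapezoid between Q = 30 and Q = 50 of height $5: ½ · (50 + 30) · 5 = $200.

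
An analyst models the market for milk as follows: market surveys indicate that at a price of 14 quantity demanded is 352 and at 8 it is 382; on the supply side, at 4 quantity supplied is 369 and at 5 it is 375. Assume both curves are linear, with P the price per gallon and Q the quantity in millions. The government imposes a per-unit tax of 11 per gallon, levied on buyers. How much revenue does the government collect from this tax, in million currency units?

Demand slope: (382 − 352)/(8 − 14) = -5, so Qd = 422 − 5P.
Supply slope: (375 − 369)/(5 − 4) = 6, so Qs = 6P + 345.
Before the tax: set 422 − 5P = 6P + 345 → P* = 7, Q* = 387.
With the tax collected from buyers, demand (in seller-price terms) shifts: Qd = 422 − 5(P + 11).
New equilibrium: buyers pay 13, sellers receive 2, Q = 357. (Wedge: Pb − Ps = 11.)
Revenue = t · Q = 11 · 357 = 3927.

Tax revenue = 3927 million.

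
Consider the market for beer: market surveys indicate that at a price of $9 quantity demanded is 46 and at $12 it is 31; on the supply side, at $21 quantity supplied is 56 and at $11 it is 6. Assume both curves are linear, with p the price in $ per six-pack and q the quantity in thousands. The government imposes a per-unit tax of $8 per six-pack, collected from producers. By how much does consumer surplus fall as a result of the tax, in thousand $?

Demand slope: (31 − 46)/(12 − 9) = -5, so qd = 91 − 5p.
Supply slope: (6 − 56)/(11 − 21) = 5, so qs = 5p − 49.
Before the tax: set 91 − 5p = 5p − 49 → p* = $14, q* = 21.
With the tax collected from producers, supply shifts: qs = 5(p − 8) − 49.
Solving gives q = 1 with buyers paying $18 and producers receiving $10 (the $8 wedge).
ΔCS is the trapezoid between Q = 1 and Q = 21 of height $4: ½ · (21 + 1) · 4 = $44.

Consumer surplus falls by $44 thousand.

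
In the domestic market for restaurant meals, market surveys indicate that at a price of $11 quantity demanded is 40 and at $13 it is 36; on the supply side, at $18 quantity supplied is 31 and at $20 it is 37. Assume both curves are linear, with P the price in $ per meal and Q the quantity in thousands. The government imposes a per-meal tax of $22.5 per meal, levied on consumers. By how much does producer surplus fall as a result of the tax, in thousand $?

Producer surplus falls by $130.5 thousand.

Demand slope: (36 − 40)/(13 − 11) = -2, so Qd = 62 − 2P.
Supply slope: (37 − 31)/(20 − 18) = 3, so Qs = 3P − 23.
Before the tax: set 62 − 2P = 3P − 23 → P* = $17, Q* = 28.
With the tax collected from consumers, demand (in seller-price terms) shifts: Qd = 62 − 2(P + 22.5).
Solving gives Q = 1 with consumers paying $30.5 and producers receiving $8 (the $22.5 wedge).
ΔPS is the trapezoid between Q = 1 and Q = 28 of height $9: ½ · (28 + 1) · 9 = $130.5.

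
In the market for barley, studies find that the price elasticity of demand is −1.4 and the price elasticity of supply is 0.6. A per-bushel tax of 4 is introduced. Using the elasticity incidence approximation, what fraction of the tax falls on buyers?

Incidence ratio: buyers' share ≈ εs / (εs + |εd|) = 0.6 / (0.6 + 1.4) = 0.3.
Supply is the less elastic side, so buyers bear the smaller share.

Buyers' share ≈ 0.3.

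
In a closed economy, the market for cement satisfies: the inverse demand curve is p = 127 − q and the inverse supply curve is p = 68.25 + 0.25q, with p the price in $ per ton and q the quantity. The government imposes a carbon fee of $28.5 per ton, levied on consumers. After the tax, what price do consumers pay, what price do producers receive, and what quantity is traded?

Rewrite in direct form: qd = 127 − p and qs = 4p − 273.
Without the tax, 127 − p = 4p − 273 gives 5p = 400, so p* = $80 and q* = 47.
With the tax collected from consumers, demand (in seller-price terms) shifts: qd = 127 − (p + 28.5).
New equilibrium: consumers pay $102.8, producers receive $74.3, q = 24.2. (Wedge: pb − ps = 28.5.)

Consumers pay $102.8; producers receive $74.3; quantity = 24.2.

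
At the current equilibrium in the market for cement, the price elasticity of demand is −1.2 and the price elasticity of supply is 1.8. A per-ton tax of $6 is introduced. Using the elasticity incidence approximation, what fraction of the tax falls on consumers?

Consumers' share ≈ 0.6.

Incidence ratio: consumers' share ≈ εs / (εs + |εd|) = 1.8 / (1.8 + 1.2) = 0.6.
Supply is the more elastic side, so consumers bear the larger share.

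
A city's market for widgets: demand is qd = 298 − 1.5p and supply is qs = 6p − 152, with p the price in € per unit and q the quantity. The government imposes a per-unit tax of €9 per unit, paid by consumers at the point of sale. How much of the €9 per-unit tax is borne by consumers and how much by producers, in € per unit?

Consumers bear €7.2 per unit; producers bear €1.8 per unit.

Before the tax: set 298 − 1.5p = 6p − 152 → p* = €60, q* = 208.
With the tax collected from consumers, demand (in seller-price terms) shifts: qd = 298 − 1.5(p + 9).
Solving gives q = 197.2 with consumers paying €67.2 and producers receiving €58.2 (the €9 wedge).
Burden on consumers: €7.2; on producers: €1.8. (They sum to €9.)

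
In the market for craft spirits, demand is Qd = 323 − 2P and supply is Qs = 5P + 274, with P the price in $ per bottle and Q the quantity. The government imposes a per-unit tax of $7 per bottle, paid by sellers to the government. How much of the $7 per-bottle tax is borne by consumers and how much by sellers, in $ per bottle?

Before the tax: set 323 − 2P = 5P + 274 → P* = $7, Q* = 309.
With the tax collected from sellers, supply shifts: Qs = 5(P − 7) + 274.
New equilibrium: consumers pay $12, sellers receive $5, Q = 299. (Wedge: Pb − Ps = 7.)
Burden on consumers: $5; on sellers: $2. (They sum to $7.)
The less price-elastic side of the market bears the larger share of a per-unit tax.

Consumers bear $5 per bottle; sellers bear $2 per bottle.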